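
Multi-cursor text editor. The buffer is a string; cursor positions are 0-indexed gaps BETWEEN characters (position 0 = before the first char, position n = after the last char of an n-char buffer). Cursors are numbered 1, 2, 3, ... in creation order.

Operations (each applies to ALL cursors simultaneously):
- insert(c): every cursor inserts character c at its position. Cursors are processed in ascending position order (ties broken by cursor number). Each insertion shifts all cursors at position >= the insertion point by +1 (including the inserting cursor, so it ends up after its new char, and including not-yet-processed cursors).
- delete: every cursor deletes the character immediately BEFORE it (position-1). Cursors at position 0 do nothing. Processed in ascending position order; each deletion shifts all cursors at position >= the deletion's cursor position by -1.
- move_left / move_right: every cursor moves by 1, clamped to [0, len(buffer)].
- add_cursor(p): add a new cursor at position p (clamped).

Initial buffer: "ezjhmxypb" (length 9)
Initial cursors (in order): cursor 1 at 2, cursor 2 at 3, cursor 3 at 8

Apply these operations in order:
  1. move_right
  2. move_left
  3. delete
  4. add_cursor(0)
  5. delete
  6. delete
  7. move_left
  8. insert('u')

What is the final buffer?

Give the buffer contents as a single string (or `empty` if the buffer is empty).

Answer: uuuhumb

Derivation:
After op 1 (move_right): buffer="ezjhmxypb" (len 9), cursors c1@3 c2@4 c3@9, authorship .........
After op 2 (move_left): buffer="ezjhmxypb" (len 9), cursors c1@2 c2@3 c3@8, authorship .........
After op 3 (delete): buffer="ehmxyb" (len 6), cursors c1@1 c2@1 c3@5, authorship ......
After op 4 (add_cursor(0)): buffer="ehmxyb" (len 6), cursors c4@0 c1@1 c2@1 c3@5, authorship ......
After op 5 (delete): buffer="hmxb" (len 4), cursors c1@0 c2@0 c4@0 c3@3, authorship ....
After op 6 (delete): buffer="hmb" (len 3), cursors c1@0 c2@0 c4@0 c3@2, authorship ...
After op 7 (move_left): buffer="hmb" (len 3), cursors c1@0 c2@0 c4@0 c3@1, authorship ...
After op 8 (insert('u')): buffer="uuuhumb" (len 7), cursors c1@3 c2@3 c4@3 c3@5, authorship 124.3..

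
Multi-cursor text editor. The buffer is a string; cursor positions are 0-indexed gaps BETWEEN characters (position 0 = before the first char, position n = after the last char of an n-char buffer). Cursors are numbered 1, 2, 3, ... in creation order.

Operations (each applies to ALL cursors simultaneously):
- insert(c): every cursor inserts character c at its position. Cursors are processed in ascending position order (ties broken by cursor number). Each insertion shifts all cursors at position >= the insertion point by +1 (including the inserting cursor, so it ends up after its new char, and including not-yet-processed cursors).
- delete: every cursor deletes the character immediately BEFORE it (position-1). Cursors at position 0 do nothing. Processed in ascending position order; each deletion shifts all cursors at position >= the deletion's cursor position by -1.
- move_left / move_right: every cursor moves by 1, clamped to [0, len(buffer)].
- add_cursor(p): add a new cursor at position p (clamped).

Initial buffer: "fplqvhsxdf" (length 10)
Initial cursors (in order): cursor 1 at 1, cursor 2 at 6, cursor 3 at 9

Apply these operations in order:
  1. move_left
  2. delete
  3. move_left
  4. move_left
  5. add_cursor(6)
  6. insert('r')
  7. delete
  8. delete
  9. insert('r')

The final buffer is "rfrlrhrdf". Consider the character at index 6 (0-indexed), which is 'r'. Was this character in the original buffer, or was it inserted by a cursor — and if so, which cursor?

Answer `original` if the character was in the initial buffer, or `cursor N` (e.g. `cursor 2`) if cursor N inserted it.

Answer: cursor 4

Derivation:
After op 1 (move_left): buffer="fplqvhsxdf" (len 10), cursors c1@0 c2@5 c3@8, authorship ..........
After op 2 (delete): buffer="fplqhsdf" (len 8), cursors c1@0 c2@4 c3@6, authorship ........
After op 3 (move_left): buffer="fplqhsdf" (len 8), cursors c1@0 c2@3 c3@5, authorship ........
After op 4 (move_left): buffer="fplqhsdf" (len 8), cursors c1@0 c2@2 c3@4, authorship ........
After op 5 (add_cursor(6)): buffer="fplqhsdf" (len 8), cursors c1@0 c2@2 c3@4 c4@6, authorship ........
After op 6 (insert('r')): buffer="rfprlqrhsrdf" (len 12), cursors c1@1 c2@4 c3@7 c4@10, authorship 1..2..3..4..
After op 7 (delete): buffer="fplqhsdf" (len 8), cursors c1@0 c2@2 c3@4 c4@6, authorship ........
After op 8 (delete): buffer="flhdf" (len 5), cursors c1@0 c2@1 c3@2 c4@3, authorship .....
After op 9 (insert('r')): buffer="rfrlrhrdf" (len 9), cursors c1@1 c2@3 c3@5 c4@7, authorship 1.2.3.4..
Authorship (.=original, N=cursor N): 1 . 2 . 3 . 4 . .
Index 6: author = 4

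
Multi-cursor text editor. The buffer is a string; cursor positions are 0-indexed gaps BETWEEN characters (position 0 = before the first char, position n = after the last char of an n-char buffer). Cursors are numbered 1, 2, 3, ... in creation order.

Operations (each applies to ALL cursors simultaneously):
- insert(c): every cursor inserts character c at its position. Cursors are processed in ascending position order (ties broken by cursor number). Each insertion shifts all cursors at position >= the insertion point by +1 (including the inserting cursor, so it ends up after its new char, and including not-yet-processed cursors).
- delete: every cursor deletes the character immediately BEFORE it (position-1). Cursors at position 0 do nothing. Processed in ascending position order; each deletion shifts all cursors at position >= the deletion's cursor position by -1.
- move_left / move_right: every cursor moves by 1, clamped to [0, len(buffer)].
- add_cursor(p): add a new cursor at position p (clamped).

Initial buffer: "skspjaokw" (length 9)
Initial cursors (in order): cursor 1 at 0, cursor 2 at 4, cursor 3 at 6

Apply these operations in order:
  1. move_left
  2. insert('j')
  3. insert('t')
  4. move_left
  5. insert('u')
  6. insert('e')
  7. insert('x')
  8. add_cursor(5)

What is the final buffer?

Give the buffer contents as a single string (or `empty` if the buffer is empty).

Answer: juextsksjuextpjjuextaokw

Derivation:
After op 1 (move_left): buffer="skspjaokw" (len 9), cursors c1@0 c2@3 c3@5, authorship .........
After op 2 (insert('j')): buffer="jsksjpjjaokw" (len 12), cursors c1@1 c2@5 c3@8, authorship 1...2..3....
After op 3 (insert('t')): buffer="jtsksjtpjjtaokw" (len 15), cursors c1@2 c2@7 c3@11, authorship 11...22..33....
After op 4 (move_left): buffer="jtsksjtpjjtaokw" (len 15), cursors c1@1 c2@6 c3@10, authorship 11...22..33....
After op 5 (insert('u')): buffer="jutsksjutpjjutaokw" (len 18), cursors c1@2 c2@8 c3@13, authorship 111...222..333....
After op 6 (insert('e')): buffer="juetsksjuetpjjuetaokw" (len 21), cursors c1@3 c2@10 c3@16, authorship 1111...2222..3333....
After op 7 (insert('x')): buffer="juextsksjuextpjjuextaokw" (len 24), cursors c1@4 c2@12 c3@19, authorship 11111...22222..33333....
After op 8 (add_cursor(5)): buffer="juextsksjuextpjjuextaokw" (len 24), cursors c1@4 c4@5 c2@12 c3@19, authorship 11111...22222..33333....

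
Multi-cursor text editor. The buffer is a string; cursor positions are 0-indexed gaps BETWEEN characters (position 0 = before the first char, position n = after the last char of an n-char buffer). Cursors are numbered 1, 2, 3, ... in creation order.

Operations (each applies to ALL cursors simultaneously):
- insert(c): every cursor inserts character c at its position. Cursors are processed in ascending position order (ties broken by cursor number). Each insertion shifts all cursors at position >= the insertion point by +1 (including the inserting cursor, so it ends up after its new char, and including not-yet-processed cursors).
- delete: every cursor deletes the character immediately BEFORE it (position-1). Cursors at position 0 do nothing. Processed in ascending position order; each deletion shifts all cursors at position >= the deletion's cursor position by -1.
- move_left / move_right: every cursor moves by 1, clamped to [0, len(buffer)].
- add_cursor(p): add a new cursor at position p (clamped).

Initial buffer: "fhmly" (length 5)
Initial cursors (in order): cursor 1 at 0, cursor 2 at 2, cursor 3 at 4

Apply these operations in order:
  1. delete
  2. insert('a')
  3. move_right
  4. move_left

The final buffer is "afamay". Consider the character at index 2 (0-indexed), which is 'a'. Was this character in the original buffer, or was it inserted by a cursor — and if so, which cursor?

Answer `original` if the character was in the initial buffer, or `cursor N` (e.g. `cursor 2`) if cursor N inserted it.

After op 1 (delete): buffer="fmy" (len 3), cursors c1@0 c2@1 c3@2, authorship ...
After op 2 (insert('a')): buffer="afamay" (len 6), cursors c1@1 c2@3 c3@5, authorship 1.2.3.
After op 3 (move_right): buffer="afamay" (len 6), cursors c1@2 c2@4 c3@6, authorship 1.2.3.
After op 4 (move_left): buffer="afamay" (len 6), cursors c1@1 c2@3 c3@5, authorship 1.2.3.
Authorship (.=original, N=cursor N): 1 . 2 . 3 .
Index 2: author = 2

Answer: cursor 2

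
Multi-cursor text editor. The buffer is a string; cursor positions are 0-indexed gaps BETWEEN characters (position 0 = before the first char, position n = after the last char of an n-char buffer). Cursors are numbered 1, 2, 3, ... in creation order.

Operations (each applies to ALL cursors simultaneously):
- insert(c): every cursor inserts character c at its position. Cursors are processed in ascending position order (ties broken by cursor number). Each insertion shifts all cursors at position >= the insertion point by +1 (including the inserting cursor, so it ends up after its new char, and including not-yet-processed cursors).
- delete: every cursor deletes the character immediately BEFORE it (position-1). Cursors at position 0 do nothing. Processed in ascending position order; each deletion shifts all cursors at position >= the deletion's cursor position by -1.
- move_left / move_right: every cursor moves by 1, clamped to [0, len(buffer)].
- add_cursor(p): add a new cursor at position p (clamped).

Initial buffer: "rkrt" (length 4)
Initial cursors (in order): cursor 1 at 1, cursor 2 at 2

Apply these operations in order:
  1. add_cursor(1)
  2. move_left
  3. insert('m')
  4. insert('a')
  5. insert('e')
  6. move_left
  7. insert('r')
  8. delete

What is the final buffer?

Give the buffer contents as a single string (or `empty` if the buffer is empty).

Answer: mmaaeermaekrt

Derivation:
After op 1 (add_cursor(1)): buffer="rkrt" (len 4), cursors c1@1 c3@1 c2@2, authorship ....
After op 2 (move_left): buffer="rkrt" (len 4), cursors c1@0 c3@0 c2@1, authorship ....
After op 3 (insert('m')): buffer="mmrmkrt" (len 7), cursors c1@2 c3@2 c2@4, authorship 13.2...
After op 4 (insert('a')): buffer="mmaarmakrt" (len 10), cursors c1@4 c3@4 c2@7, authorship 1313.22...
After op 5 (insert('e')): buffer="mmaaeermaekrt" (len 13), cursors c1@6 c3@6 c2@10, authorship 131313.222...
After op 6 (move_left): buffer="mmaaeermaekrt" (len 13), cursors c1@5 c3@5 c2@9, authorship 131313.222...
After op 7 (insert('r')): buffer="mmaaerrermarekrt" (len 16), cursors c1@7 c3@7 c2@12, authorship 13131133.2222...
After op 8 (delete): buffer="mmaaeermaekrt" (len 13), cursors c1@5 c3@5 c2@9, authorship 131313.222...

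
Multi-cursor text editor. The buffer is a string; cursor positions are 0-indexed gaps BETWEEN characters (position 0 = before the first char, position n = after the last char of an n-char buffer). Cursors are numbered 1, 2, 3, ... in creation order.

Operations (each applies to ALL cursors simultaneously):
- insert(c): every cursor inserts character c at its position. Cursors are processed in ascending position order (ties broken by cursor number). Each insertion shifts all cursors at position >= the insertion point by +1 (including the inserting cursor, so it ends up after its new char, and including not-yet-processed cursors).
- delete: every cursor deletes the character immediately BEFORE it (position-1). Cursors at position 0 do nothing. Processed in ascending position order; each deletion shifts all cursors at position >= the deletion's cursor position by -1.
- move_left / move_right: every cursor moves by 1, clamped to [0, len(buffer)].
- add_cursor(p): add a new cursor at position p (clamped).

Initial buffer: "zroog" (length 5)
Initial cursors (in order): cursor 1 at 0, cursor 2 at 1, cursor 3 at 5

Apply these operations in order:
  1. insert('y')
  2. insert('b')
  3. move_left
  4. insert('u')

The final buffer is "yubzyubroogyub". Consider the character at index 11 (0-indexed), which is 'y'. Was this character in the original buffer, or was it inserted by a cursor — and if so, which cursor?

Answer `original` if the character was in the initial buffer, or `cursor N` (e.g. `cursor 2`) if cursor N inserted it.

After op 1 (insert('y')): buffer="yzyroogy" (len 8), cursors c1@1 c2@3 c3@8, authorship 1.2....3
After op 2 (insert('b')): buffer="ybzybroogyb" (len 11), cursors c1@2 c2@5 c3@11, authorship 11.22....33
After op 3 (move_left): buffer="ybzybroogyb" (len 11), cursors c1@1 c2@4 c3@10, authorship 11.22....33
After op 4 (insert('u')): buffer="yubzyubroogyub" (len 14), cursors c1@2 c2@6 c3@13, authorship 111.222....333
Authorship (.=original, N=cursor N): 1 1 1 . 2 2 2 . . . . 3 3 3
Index 11: author = 3

Answer: cursor 3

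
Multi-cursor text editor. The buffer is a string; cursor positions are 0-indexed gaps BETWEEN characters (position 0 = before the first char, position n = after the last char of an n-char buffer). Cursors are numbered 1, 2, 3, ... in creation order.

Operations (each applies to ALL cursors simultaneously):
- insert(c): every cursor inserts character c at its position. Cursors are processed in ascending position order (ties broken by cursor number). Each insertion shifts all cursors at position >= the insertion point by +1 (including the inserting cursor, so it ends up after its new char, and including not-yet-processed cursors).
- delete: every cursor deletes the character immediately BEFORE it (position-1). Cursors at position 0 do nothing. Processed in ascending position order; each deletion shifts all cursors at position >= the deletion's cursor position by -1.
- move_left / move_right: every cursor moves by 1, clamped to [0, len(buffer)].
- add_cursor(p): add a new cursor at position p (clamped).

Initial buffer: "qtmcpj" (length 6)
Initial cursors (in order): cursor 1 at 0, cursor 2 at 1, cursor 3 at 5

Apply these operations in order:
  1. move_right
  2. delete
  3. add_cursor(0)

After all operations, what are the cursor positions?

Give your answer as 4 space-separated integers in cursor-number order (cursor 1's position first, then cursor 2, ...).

After op 1 (move_right): buffer="qtmcpj" (len 6), cursors c1@1 c2@2 c3@6, authorship ......
After op 2 (delete): buffer="mcp" (len 3), cursors c1@0 c2@0 c3@3, authorship ...
After op 3 (add_cursor(0)): buffer="mcp" (len 3), cursors c1@0 c2@0 c4@0 c3@3, authorship ...

Answer: 0 0 3 0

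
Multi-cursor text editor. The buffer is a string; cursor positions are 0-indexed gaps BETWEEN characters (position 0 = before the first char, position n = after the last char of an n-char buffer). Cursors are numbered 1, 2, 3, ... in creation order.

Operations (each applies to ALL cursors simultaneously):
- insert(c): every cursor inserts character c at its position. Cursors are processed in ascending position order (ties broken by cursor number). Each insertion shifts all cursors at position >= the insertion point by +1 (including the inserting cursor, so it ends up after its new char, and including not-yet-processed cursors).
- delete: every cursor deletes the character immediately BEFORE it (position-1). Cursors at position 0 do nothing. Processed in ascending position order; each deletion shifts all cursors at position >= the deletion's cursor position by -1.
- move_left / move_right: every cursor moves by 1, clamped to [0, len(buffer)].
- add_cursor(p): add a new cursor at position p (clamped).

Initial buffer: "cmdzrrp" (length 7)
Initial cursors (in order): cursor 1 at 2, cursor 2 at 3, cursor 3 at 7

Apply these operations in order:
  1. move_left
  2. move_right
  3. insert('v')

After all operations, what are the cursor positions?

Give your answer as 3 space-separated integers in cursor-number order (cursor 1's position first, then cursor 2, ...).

After op 1 (move_left): buffer="cmdzrrp" (len 7), cursors c1@1 c2@2 c3@6, authorship .......
After op 2 (move_right): buffer="cmdzrrp" (len 7), cursors c1@2 c2@3 c3@7, authorship .......
After op 3 (insert('v')): buffer="cmvdvzrrpv" (len 10), cursors c1@3 c2@5 c3@10, authorship ..1.2....3

Answer: 3 5 10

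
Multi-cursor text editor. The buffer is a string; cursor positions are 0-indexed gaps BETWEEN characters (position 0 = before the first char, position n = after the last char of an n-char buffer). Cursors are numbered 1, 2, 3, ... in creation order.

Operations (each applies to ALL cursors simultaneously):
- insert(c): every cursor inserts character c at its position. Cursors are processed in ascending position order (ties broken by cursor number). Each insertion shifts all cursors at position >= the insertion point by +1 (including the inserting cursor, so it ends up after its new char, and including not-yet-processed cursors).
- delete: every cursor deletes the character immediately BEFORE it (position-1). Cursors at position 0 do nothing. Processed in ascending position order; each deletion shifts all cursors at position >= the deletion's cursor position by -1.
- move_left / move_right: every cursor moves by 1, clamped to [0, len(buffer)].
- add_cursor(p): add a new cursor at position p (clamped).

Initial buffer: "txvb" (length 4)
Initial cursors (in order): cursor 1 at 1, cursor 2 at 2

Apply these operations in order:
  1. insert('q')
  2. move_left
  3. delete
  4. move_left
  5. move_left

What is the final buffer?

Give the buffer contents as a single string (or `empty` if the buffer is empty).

Answer: qqvb

Derivation:
After op 1 (insert('q')): buffer="tqxqvb" (len 6), cursors c1@2 c2@4, authorship .1.2..
After op 2 (move_left): buffer="tqxqvb" (len 6), cursors c1@1 c2@3, authorship .1.2..
After op 3 (delete): buffer="qqvb" (len 4), cursors c1@0 c2@1, authorship 12..
After op 4 (move_left): buffer="qqvb" (len 4), cursors c1@0 c2@0, authorship 12..
After op 5 (move_left): buffer="qqvb" (len 4), cursors c1@0 c2@0, authorship 12..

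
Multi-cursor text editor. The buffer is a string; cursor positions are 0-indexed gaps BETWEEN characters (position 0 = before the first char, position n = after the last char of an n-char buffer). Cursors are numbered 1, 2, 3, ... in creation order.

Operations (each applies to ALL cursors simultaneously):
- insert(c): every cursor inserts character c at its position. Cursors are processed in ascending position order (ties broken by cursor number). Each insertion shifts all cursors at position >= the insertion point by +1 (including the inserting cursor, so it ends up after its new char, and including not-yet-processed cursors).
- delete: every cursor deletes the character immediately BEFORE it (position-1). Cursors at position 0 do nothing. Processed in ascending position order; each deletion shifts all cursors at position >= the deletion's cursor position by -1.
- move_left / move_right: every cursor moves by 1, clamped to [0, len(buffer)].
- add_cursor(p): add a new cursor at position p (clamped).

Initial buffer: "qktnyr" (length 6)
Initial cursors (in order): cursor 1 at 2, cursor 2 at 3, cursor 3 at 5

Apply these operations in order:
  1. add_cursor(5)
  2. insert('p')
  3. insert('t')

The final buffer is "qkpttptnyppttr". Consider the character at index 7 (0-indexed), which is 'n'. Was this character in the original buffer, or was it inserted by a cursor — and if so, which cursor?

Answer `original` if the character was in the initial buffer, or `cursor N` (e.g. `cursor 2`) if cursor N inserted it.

After op 1 (add_cursor(5)): buffer="qktnyr" (len 6), cursors c1@2 c2@3 c3@5 c4@5, authorship ......
After op 2 (insert('p')): buffer="qkptpnyppr" (len 10), cursors c1@3 c2@5 c3@9 c4@9, authorship ..1.2..34.
After op 3 (insert('t')): buffer="qkpttptnyppttr" (len 14), cursors c1@4 c2@7 c3@13 c4@13, authorship ..11.22..3434.
Authorship (.=original, N=cursor N): . . 1 1 . 2 2 . . 3 4 3 4 .
Index 7: author = original

Answer: original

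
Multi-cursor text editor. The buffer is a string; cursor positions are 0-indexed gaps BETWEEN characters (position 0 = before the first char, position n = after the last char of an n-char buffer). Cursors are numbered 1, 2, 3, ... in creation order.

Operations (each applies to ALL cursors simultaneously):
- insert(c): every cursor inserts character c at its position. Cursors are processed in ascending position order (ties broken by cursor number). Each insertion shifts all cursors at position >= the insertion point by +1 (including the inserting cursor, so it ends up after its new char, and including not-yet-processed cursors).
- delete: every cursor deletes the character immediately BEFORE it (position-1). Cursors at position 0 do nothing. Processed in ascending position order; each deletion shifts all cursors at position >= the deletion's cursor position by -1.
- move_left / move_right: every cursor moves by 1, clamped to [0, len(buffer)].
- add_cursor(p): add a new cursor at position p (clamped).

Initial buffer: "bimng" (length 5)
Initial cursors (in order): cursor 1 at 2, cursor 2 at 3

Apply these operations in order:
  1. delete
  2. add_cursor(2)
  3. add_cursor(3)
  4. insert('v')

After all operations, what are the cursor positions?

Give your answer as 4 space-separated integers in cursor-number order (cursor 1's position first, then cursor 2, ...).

After op 1 (delete): buffer="bng" (len 3), cursors c1@1 c2@1, authorship ...
After op 2 (add_cursor(2)): buffer="bng" (len 3), cursors c1@1 c2@1 c3@2, authorship ...
After op 3 (add_cursor(3)): buffer="bng" (len 3), cursors c1@1 c2@1 c3@2 c4@3, authorship ...
After op 4 (insert('v')): buffer="bvvnvgv" (len 7), cursors c1@3 c2@3 c3@5 c4@7, authorship .12.3.4

Answer: 3 3 5 7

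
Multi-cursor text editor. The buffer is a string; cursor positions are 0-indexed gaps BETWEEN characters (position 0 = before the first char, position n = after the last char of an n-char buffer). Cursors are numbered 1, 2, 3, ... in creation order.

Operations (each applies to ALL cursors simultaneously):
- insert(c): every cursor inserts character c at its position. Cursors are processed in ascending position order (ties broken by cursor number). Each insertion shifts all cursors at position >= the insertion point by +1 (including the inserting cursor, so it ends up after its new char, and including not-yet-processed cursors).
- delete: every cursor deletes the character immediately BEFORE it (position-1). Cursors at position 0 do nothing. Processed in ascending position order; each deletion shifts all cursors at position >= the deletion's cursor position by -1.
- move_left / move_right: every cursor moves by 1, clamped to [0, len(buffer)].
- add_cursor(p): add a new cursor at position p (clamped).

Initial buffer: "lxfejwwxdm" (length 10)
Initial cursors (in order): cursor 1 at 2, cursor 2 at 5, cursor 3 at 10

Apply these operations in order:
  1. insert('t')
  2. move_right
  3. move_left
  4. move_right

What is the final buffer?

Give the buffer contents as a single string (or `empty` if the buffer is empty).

Answer: lxtfejtwwxdmt

Derivation:
After op 1 (insert('t')): buffer="lxtfejtwwxdmt" (len 13), cursors c1@3 c2@7 c3@13, authorship ..1...2.....3
After op 2 (move_right): buffer="lxtfejtwwxdmt" (len 13), cursors c1@4 c2@8 c3@13, authorship ..1...2.....3
After op 3 (move_left): buffer="lxtfejtwwxdmt" (len 13), cursors c1@3 c2@7 c3@12, authorship ..1...2.....3
After op 4 (move_right): buffer="lxtfejtwwxdmt" (len 13), cursors c1@4 c2@8 c3@13, authorship ..1...2.....3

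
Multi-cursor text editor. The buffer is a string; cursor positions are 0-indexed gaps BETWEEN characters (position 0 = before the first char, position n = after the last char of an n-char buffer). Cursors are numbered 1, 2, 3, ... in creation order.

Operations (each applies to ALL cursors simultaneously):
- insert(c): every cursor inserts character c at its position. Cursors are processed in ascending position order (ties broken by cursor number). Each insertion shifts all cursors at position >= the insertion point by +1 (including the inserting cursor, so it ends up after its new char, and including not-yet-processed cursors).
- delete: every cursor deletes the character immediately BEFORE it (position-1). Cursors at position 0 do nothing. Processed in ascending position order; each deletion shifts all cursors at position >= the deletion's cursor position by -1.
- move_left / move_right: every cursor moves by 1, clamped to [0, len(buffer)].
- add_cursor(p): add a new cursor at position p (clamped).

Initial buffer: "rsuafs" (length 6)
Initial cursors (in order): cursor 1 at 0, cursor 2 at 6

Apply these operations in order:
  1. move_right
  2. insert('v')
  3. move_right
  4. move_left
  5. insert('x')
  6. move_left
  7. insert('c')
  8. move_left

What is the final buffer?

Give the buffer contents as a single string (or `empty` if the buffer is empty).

Answer: rvcxsuafscxv

Derivation:
After op 1 (move_right): buffer="rsuafs" (len 6), cursors c1@1 c2@6, authorship ......
After op 2 (insert('v')): buffer="rvsuafsv" (len 8), cursors c1@2 c2@8, authorship .1.....2
After op 3 (move_right): buffer="rvsuafsv" (len 8), cursors c1@3 c2@8, authorship .1.....2
After op 4 (move_left): buffer="rvsuafsv" (len 8), cursors c1@2 c2@7, authorship .1.....2
After op 5 (insert('x')): buffer="rvxsuafsxv" (len 10), cursors c1@3 c2@9, authorship .11.....22
After op 6 (move_left): buffer="rvxsuafsxv" (len 10), cursors c1@2 c2@8, authorship .11.....22
After op 7 (insert('c')): buffer="rvcxsuafscxv" (len 12), cursors c1@3 c2@10, authorship .111.....222
After op 8 (move_left): buffer="rvcxsuafscxv" (len 12), cursors c1@2 c2@9, authorship .111.....222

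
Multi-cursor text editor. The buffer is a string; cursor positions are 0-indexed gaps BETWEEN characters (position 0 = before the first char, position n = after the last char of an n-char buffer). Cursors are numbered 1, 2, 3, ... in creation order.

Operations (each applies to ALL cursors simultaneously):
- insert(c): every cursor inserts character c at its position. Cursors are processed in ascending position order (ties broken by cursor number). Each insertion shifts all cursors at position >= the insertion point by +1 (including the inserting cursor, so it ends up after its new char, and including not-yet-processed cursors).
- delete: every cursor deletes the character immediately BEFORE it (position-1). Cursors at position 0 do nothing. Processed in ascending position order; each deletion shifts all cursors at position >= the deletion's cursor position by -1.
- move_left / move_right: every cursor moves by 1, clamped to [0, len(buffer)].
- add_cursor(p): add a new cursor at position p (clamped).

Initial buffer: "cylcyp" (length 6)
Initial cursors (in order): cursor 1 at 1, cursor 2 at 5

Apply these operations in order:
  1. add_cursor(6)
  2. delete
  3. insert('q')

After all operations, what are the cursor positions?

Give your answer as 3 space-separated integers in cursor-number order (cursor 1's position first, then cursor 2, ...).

Answer: 1 6 6

Derivation:
After op 1 (add_cursor(6)): buffer="cylcyp" (len 6), cursors c1@1 c2@5 c3@6, authorship ......
After op 2 (delete): buffer="ylc" (len 3), cursors c1@0 c2@3 c3@3, authorship ...
After op 3 (insert('q')): buffer="qylcqq" (len 6), cursors c1@1 c2@6 c3@6, authorship 1...23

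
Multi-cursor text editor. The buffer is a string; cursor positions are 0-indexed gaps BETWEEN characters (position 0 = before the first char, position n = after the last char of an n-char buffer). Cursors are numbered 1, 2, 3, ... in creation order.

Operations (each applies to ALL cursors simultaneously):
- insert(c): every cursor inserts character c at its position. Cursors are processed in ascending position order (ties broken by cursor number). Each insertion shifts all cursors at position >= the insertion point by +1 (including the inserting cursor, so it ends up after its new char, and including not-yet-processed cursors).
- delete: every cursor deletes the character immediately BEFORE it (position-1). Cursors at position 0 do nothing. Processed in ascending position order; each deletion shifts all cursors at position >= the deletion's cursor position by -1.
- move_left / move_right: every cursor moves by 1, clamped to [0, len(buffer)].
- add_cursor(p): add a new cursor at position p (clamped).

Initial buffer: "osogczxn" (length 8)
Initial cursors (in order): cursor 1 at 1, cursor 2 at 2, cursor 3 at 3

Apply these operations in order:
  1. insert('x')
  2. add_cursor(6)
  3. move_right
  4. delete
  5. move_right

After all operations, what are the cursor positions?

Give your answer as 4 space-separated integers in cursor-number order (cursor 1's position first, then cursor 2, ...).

After op 1 (insert('x')): buffer="oxsxoxgczxn" (len 11), cursors c1@2 c2@4 c3@6, authorship .1.2.3.....
After op 2 (add_cursor(6)): buffer="oxsxoxgczxn" (len 11), cursors c1@2 c2@4 c3@6 c4@6, authorship .1.2.3.....
After op 3 (move_right): buffer="oxsxoxgczxn" (len 11), cursors c1@3 c2@5 c3@7 c4@7, authorship .1.2.3.....
After op 4 (delete): buffer="oxxczxn" (len 7), cursors c1@2 c2@3 c3@3 c4@3, authorship .12....
After op 5 (move_right): buffer="oxxczxn" (len 7), cursors c1@3 c2@4 c3@4 c4@4, authorship .12....

Answer: 3 4 4 4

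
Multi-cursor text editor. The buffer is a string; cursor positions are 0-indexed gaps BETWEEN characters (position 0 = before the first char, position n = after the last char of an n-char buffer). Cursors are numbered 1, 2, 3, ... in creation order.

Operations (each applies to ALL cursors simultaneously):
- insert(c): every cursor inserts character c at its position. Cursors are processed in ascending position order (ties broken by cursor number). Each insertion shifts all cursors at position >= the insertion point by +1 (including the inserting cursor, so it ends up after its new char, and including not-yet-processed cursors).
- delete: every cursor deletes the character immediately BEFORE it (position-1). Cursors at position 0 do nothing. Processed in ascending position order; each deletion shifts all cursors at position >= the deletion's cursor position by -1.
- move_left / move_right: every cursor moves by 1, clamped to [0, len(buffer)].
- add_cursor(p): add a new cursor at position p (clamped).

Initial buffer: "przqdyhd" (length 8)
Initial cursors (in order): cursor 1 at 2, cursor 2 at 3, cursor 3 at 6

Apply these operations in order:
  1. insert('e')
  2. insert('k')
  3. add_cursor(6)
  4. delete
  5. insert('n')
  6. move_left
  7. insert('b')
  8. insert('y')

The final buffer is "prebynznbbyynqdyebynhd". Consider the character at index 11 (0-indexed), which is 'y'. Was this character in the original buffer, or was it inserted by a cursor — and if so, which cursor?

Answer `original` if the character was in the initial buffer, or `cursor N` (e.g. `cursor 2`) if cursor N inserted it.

After op 1 (insert('e')): buffer="prezeqdyehd" (len 11), cursors c1@3 c2@5 c3@9, authorship ..1.2...3..
After op 2 (insert('k')): buffer="prekzekqdyekhd" (len 14), cursors c1@4 c2@7 c3@12, authorship ..11.22...33..
After op 3 (add_cursor(6)): buffer="prekzekqdyekhd" (len 14), cursors c1@4 c4@6 c2@7 c3@12, authorship ..11.22...33..
After op 4 (delete): buffer="prezqdyehd" (len 10), cursors c1@3 c2@4 c4@4 c3@8, authorship ..1....3..
After op 5 (insert('n')): buffer="prenznnqdyenhd" (len 14), cursors c1@4 c2@7 c4@7 c3@12, authorship ..11.24...33..
After op 6 (move_left): buffer="prenznnqdyenhd" (len 14), cursors c1@3 c2@6 c4@6 c3@11, authorship ..11.24...33..
After op 7 (insert('b')): buffer="prebnznbbnqdyebnhd" (len 18), cursors c1@4 c2@9 c4@9 c3@15, authorship ..111.2244...333..
After op 8 (insert('y')): buffer="prebynznbbyynqdyebynhd" (len 22), cursors c1@5 c2@12 c4@12 c3@19, authorship ..1111.224244...3333..
Authorship (.=original, N=cursor N): . . 1 1 1 1 . 2 2 4 2 4 4 . . . 3 3 3 3 . .
Index 11: author = 4

Answer: cursor 4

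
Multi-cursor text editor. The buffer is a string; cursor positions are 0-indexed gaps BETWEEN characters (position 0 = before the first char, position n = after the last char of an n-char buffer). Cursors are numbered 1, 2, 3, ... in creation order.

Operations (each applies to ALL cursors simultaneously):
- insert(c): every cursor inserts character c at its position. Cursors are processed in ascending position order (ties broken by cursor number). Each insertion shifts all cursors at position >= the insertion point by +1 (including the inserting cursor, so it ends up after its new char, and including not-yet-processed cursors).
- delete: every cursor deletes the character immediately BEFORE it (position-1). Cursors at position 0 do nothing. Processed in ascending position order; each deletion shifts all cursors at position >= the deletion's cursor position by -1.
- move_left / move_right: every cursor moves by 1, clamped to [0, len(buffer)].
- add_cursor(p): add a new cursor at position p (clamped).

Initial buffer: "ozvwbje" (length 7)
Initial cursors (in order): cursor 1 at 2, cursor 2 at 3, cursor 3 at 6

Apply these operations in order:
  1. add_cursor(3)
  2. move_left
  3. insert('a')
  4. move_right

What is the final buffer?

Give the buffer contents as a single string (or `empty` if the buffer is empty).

Answer: oazaavwbaje

Derivation:
After op 1 (add_cursor(3)): buffer="ozvwbje" (len 7), cursors c1@2 c2@3 c4@3 c3@6, authorship .......
After op 2 (move_left): buffer="ozvwbje" (len 7), cursors c1@1 c2@2 c4@2 c3@5, authorship .......
After op 3 (insert('a')): buffer="oazaavwbaje" (len 11), cursors c1@2 c2@5 c4@5 c3@9, authorship .1.24...3..
After op 4 (move_right): buffer="oazaavwbaje" (len 11), cursors c1@3 c2@6 c4@6 c3@10, authorship .1.24...3..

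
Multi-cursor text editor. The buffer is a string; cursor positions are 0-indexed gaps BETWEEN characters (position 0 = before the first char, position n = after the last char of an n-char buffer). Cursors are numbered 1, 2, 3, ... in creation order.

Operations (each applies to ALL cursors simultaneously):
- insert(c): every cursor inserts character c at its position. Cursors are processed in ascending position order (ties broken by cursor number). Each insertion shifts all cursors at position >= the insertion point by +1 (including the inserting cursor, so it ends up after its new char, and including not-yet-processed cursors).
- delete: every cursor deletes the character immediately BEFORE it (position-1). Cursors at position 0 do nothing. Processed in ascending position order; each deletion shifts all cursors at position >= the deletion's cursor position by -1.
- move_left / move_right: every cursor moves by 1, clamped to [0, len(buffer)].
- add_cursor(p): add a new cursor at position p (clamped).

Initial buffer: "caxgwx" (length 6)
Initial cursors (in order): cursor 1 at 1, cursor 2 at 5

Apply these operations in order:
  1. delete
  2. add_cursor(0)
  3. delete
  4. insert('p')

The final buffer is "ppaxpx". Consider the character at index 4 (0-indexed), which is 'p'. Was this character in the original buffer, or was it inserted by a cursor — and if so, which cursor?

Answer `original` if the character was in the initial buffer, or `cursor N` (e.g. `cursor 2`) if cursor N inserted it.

After op 1 (delete): buffer="axgx" (len 4), cursors c1@0 c2@3, authorship ....
After op 2 (add_cursor(0)): buffer="axgx" (len 4), cursors c1@0 c3@0 c2@3, authorship ....
After op 3 (delete): buffer="axx" (len 3), cursors c1@0 c3@0 c2@2, authorship ...
After op 4 (insert('p')): buffer="ppaxpx" (len 6), cursors c1@2 c3@2 c2@5, authorship 13..2.
Authorship (.=original, N=cursor N): 1 3 . . 2 .
Index 4: author = 2

Answer: cursor 2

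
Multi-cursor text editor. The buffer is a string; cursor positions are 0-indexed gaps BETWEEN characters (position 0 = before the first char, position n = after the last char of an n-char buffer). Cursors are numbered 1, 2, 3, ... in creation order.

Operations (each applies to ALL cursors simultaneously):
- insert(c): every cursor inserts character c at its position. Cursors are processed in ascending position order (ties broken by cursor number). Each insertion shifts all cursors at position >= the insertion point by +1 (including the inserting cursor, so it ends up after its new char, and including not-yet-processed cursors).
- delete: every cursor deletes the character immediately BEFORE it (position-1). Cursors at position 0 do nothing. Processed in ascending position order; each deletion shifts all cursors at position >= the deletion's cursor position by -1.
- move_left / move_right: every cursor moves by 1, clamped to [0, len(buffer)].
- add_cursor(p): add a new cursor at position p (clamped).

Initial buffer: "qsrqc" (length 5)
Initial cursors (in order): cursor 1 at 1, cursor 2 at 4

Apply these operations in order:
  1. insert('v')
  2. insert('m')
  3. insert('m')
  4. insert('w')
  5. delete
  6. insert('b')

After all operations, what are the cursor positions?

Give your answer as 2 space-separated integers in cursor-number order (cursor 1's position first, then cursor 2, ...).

Answer: 5 12

Derivation:
After op 1 (insert('v')): buffer="qvsrqvc" (len 7), cursors c1@2 c2@6, authorship .1...2.
After op 2 (insert('m')): buffer="qvmsrqvmc" (len 9), cursors c1@3 c2@8, authorship .11...22.
After op 3 (insert('m')): buffer="qvmmsrqvmmc" (len 11), cursors c1@4 c2@10, authorship .111...222.
After op 4 (insert('w')): buffer="qvmmwsrqvmmwc" (len 13), cursors c1@5 c2@12, authorship .1111...2222.
After op 5 (delete): buffer="qvmmsrqvmmc" (len 11), cursors c1@4 c2@10, authorship .111...222.
After op 6 (insert('b')): buffer="qvmmbsrqvmmbc" (len 13), cursors c1@5 c2@12, authorship .1111...2222.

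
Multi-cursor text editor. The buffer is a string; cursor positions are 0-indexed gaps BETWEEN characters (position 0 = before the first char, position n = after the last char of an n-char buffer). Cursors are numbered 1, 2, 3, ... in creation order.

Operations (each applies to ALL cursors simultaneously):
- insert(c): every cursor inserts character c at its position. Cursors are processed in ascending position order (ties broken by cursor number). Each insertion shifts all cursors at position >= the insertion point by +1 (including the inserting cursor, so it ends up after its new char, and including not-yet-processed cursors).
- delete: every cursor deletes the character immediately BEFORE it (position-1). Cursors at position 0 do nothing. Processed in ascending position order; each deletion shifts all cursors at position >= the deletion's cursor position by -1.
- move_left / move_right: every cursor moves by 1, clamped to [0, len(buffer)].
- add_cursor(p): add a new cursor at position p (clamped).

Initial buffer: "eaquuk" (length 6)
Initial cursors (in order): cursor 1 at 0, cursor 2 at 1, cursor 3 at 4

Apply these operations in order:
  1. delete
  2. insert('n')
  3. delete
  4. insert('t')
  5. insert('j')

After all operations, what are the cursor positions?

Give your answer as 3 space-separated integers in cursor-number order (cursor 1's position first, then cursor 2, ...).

After op 1 (delete): buffer="aquk" (len 4), cursors c1@0 c2@0 c3@2, authorship ....
After op 2 (insert('n')): buffer="nnaqnuk" (len 7), cursors c1@2 c2@2 c3@5, authorship 12..3..
After op 3 (delete): buffer="aquk" (len 4), cursors c1@0 c2@0 c3@2, authorship ....
After op 4 (insert('t')): buffer="ttaqtuk" (len 7), cursors c1@2 c2@2 c3@5, authorship 12..3..
After op 5 (insert('j')): buffer="ttjjaqtjuk" (len 10), cursors c1@4 c2@4 c3@8, authorship 1212..33..

Answer: 4 4 8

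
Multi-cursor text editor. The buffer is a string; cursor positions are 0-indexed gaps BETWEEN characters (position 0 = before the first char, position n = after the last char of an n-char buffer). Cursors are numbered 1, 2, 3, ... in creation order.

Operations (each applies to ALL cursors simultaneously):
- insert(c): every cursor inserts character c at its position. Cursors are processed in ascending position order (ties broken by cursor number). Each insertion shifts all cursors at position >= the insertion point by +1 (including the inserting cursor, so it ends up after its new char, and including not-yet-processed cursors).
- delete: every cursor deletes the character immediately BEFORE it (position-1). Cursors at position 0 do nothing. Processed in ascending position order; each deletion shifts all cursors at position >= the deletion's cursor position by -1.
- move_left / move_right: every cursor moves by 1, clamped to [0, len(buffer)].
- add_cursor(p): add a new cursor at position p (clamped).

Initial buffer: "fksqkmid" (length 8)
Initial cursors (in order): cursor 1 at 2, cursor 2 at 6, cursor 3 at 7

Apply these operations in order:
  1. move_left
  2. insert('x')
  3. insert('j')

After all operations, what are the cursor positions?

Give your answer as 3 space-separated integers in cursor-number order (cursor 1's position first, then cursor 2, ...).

After op 1 (move_left): buffer="fksqkmid" (len 8), cursors c1@1 c2@5 c3@6, authorship ........
After op 2 (insert('x')): buffer="fxksqkxmxid" (len 11), cursors c1@2 c2@7 c3@9, authorship .1....2.3..
After op 3 (insert('j')): buffer="fxjksqkxjmxjid" (len 14), cursors c1@3 c2@9 c3@12, authorship .11....22.33..

Answer: 3 9 12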